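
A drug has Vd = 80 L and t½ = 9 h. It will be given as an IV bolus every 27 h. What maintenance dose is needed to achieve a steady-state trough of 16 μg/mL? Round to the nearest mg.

τ/t½ = 27/9 ≈ 3, so f = (1/2)^(27/9) ≈ 0.125000.
Cmin,ss = (D/Vd)·f/(1−f), so D = Cmin,ss·Vd·(1−f)/f.
D = 16 × 80 × (1−f)/f ≈ 16 × 80 × 7.00000 ≈ 8960.00 mg.

8960 mg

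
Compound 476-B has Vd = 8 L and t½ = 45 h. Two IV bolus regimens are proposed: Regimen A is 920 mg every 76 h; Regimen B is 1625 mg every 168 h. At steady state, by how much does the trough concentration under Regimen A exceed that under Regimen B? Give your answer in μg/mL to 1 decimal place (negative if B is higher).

Regimen A: f = (1/2)^(76/45) ≈ 0.3102; Cmin,ss = (920/8)·f/(1−f) ≈ 51.715 μg/mL.
Regimen B: f = (1/2)^(168/45) ≈ 0.0752; Cmin,ss = (1625/8)·f/(1−f) ≈ 16.517 μg/mL.
Difference ≈ 51.715 − 16.517 ≈ 35.198 μg/mL.

35.2 μg/mL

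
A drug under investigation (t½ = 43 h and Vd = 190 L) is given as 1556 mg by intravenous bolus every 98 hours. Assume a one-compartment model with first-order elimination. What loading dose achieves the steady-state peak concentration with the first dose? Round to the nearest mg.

1960 mg

f = (1/2)^(98/43) ≈ 0.206031; accumulation ratio R = 1/(1−f) ≈ 1.25950.
Loading dose to hit Cmax,ss on first dose: D_load = D_maint·R ≈ 1556 × 1.25950 ≈ 1959.78 mg.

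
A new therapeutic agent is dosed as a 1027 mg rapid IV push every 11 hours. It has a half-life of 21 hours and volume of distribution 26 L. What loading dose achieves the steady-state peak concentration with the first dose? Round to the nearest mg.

3373 mg

f = (1/2)^(11/21) ≈ 0.695533; accumulation ratio R = 1/(1−f) ≈ 3.28443.
Loading dose to hit Cmax,ss on first dose: D_load = D_maint·R ≈ 1027 × 3.28443 ≈ 3373.11 mg.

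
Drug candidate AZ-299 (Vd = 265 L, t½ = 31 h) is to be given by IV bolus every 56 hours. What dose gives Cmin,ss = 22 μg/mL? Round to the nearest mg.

14562 mg

τ/t½ = 56/31 ≈ 1.8065, so f = (1/2)^(56/31) ≈ 0.285893.
Cmin,ss = (D/Vd)·f/(1−f), so D = Cmin,ss·Vd·(1−f)/f.
D = 22 × 265 × (1−f)/f ≈ 22 × 265 × 2.49781 ≈ 14562.23 mg.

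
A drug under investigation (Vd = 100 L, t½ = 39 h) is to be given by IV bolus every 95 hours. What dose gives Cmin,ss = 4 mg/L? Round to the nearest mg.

1764 mg

τ/t½ = 95/39 ≈ 2.4359, so f = (1/2)^(95/39) ≈ 0.184808.
Cmin,ss = (D/Vd)·f/(1−f), so D = Cmin,ss·Vd·(1−f)/f.
D = 4 × 100 × (1−f)/f ≈ 4 × 100 × 4.41102 ≈ 1764.41 mg.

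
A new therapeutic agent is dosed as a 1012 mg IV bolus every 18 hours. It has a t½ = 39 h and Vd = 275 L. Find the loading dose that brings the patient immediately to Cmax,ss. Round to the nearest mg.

3696 mg

f = (1/2)^(18/39) ≈ 0.726211; accumulation ratio R = 1/(1−f) ≈ 3.65245.
Loading dose to hit Cmax,ss on first dose: D_load = D_maint·R ≈ 1012 × 3.65245 ≈ 3696.28 mg.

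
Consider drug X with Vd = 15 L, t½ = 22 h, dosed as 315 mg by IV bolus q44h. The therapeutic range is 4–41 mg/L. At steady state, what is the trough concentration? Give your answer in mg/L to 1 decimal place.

7.0 mg/L

The dosing interval is 2 half-lives, so f = 2^(−2) = 0.25.
Accumulation ratio R = 1/(1 − f) = 1/0.75 = 4/3.
Single-dose peak C₀ = D/Vd = 315/15 = 21 mg/L.
Steady-state peak Cmax,ss = C₀·R = 21 × 4/3 ≈ 28.000 mg/L.
Steady-state trough Cmin,ss = Cmax,ss·f ≈ 28.000 × 0.25 ≈ 7.000 mg/L.
Trough 7.0 mg/L vs MEC 4 mg/L: adequate.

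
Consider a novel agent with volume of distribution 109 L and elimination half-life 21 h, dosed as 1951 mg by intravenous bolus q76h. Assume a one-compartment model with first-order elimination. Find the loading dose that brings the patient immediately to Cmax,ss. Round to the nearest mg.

2124 mg

f = (1/2)^(76/21) ≈ 0.081388; accumulation ratio R = 1/(1−f) ≈ 1.08860.
Loading dose to hit Cmax,ss on first dose: D_load = D_maint·R ≈ 1951 × 1.08860 ≈ 2123.86 mg.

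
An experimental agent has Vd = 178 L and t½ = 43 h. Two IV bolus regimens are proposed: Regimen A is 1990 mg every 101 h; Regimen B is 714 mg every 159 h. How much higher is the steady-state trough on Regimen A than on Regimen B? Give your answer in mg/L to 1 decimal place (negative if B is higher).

Regimen A: f = (1/2)^(101/43) ≈ 0.1963; Cmin,ss = (1990/178)·f/(1−f) ≈ 2.731 mg/L.
Regimen B: f = (1/2)^(159/43) ≈ 0.0771; Cmin,ss = (714/178)·f/(1−f) ≈ 0.335 mg/L.
Difference ≈ 2.731 − 0.335 ≈ 2.396 mg/L.

2.4 mg/L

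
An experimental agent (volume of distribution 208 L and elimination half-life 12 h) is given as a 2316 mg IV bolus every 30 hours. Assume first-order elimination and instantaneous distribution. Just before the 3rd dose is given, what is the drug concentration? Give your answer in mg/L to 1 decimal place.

2.3 mg/L

f = (1/2)^(τ/t½) = (1/2)^(30/12) ≈ 0.1768.
C₀ = D/Vd = 2316/208 ≈ 11.135 mg/L.
Before the 3rd dose, 2 doses have been given. Superposition: Cmin = C₀·(f + f²).
≈ 11.135 × (0.1768 + 0.0313) ≈ 11.135 × 0.2081 ≈ 2.317 mg/L.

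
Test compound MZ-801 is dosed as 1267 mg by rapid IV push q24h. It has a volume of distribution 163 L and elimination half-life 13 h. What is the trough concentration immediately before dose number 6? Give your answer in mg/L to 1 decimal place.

f = (1/2)^(τ/t½) = (1/2)^(24/13) ≈ 0.2781.
C₀ = D/Vd = 1267/163 ≈ 7.773 mg/L.
Before the 6th dose, 5 doses have been given. Superposition: Cmin = C₀·(f + f² + … + f^5).
≈ 7.773 × (0.2781 + 0.0773 + 0.0215 + 0.0060 + 0.0017) ≈ 7.773 × 0.3846 ≈ 2.989 mg/L.

3.0 mg/L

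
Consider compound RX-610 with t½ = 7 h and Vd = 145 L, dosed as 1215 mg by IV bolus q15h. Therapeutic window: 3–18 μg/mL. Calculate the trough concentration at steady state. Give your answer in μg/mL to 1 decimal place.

2.5 μg/mL

τ/t½ = 15/7 ≈ 2.1429, so fraction remaining f = (1/2)^(15/7) ≈ 0.2264.
Single-dose peak C₀ = D/Vd = 1215/145 ≈ 8.379 μg/mL.
Steady-state trough Cmin,ss = C₀·f/(1−f) ≈ 8.379 × 0.2264/0.7736 ≈ 2.452 μg/mL.
Trough 2.5 μg/mL vs MEC 3 μg/mL: subtherapeutic.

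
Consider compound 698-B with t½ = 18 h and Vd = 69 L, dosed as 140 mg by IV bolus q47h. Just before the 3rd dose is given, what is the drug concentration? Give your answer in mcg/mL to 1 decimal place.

f = (1/2)^(τ/t½) = (1/2)^(47/18) ≈ 0.1637.
C₀ = D/Vd = 140/69 ≈ 2.029 mcg/mL.
Before the 3rd dose, 2 doses have been given. Superposition: Cmin = C₀·(f + f²).
≈ 2.029 × (0.1637 + 0.0268) ≈ 2.029 × 0.1905 ≈ 0.387 mcg/mL.

0.4 mcg/mL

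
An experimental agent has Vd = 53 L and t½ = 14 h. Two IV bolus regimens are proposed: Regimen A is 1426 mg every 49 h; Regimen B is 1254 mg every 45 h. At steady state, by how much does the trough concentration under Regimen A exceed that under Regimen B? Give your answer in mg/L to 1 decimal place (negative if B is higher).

-0.2 mg/L

Regimen A: f = (1/2)^(49/14) ≈ 0.0884; Cmin,ss = (1426/53)·f/(1−f) ≈ 2.609 mg/L.
Regimen B: f = (1/2)^(45/14) ≈ 0.1077; Cmin,ss = (1254/53)·f/(1−f) ≈ 2.856 mg/L.
Difference ≈ 2.609 − 2.856 ≈ -0.247 mg/L.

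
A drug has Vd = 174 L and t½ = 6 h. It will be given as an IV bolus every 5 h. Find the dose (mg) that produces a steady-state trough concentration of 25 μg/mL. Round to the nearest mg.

τ/t½ = 5/6 ≈ 0.83333, so f = (1/2)^(5/6) ≈ 0.561231.
Cmin,ss = (D/Vd)·f/(1−f), so D = Cmin,ss·Vd·(1−f)/f.
D = 25 × 174 × (1−f)/f ≈ 25 × 174 × 0.78180 ≈ 3400.83 mg.

3401 mg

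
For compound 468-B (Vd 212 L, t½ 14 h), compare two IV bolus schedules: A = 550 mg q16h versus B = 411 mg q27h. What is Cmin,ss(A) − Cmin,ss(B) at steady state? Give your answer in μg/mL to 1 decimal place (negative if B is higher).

Regimen A: f = (1/2)^(16/14) ≈ 0.4529; Cmin,ss = (550/212)·f/(1−f) ≈ 2.148 μg/mL.
Regimen B: f = (1/2)^(27/14) ≈ 0.2627; Cmin,ss = (411/212)·f/(1−f) ≈ 0.691 μg/mL.
Difference ≈ 2.148 − 0.691 ≈ 1.457 μg/mL.

1.5 μg/mL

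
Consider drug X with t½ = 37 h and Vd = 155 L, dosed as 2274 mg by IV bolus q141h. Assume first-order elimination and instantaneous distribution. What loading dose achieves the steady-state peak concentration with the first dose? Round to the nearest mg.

2448 mg

f = (1/2)^(141/37) ≈ 0.071258; accumulation ratio R = 1/(1−f) ≈ 1.07673.
Loading dose to hit Cmax,ss on first dose: D_load = D_maint·R ≈ 2274 × 1.07673 ≈ 2448.48 mg.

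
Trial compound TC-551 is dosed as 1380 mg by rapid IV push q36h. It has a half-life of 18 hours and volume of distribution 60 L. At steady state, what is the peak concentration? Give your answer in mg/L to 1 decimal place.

30.7 mg/L

The dosing interval is 2 half-lives, so f = 2^(−2) = 0.25.
Accumulation ratio R = 1/(1 − f) = 1/0.75 = 4/3.
Single-dose peak C₀ = D/Vd = 1380/60 = 23 mg/L.
Steady-state peak Cmax,ss = C₀·R = 23 × 4/3 ≈ 30.667 mg/L.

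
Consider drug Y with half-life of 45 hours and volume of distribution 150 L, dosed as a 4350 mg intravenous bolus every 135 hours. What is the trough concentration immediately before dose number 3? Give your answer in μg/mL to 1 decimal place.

4.1 μg/mL

f = (1/2)^(τ/t½) = (1/2)^(135/45) ≈ 0.1250.
C₀ = D/Vd = 4350/150 ≈ 29.000 μg/mL.
Before the 3rd dose, 2 doses have been given. Superposition: Cmin = C₀·(f + f²).
≈ 29.000 × (0.1250 + 0.0156) ≈ 29.000 × 0.1406 ≈ 4.077 μg/mL.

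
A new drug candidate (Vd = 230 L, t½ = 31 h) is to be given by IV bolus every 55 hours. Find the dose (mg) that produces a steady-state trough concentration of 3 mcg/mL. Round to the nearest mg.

1670 mg

τ/t½ = 55/31 ≈ 1.7742, so f = (1/2)^(55/31) ≈ 0.292358.
Cmin,ss = (D/Vd)·f/(1−f), so D = Cmin,ss·Vd·(1−f)/f.
D = 3 × 230 × (1−f)/f ≈ 3 × 230 × 2.42046 ≈ 1670.12 mg.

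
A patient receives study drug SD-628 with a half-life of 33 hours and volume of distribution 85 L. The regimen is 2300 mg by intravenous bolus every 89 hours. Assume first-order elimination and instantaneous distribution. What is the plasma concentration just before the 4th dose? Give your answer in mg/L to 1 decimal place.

f = (1/2)^(τ/t½) = (1/2)^(89/33) ≈ 0.1542.
C₀ = D/Vd = 2300/85 ≈ 27.059 mg/L.
Before the 4th dose, 3 doses have been given. Superposition: Cmin = C₀·(f + f² + … + f^3).
≈ 27.059 × (0.1542 + 0.0238 + 0.0037) ≈ 27.059 × 0.1817 ≈ 4.917 mg/L.

4.9 mg/L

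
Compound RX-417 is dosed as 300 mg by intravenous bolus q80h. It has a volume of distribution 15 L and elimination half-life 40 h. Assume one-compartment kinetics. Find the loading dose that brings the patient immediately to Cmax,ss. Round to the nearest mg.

400 mg

f = (1/2)^(80/40) ≈ 0.250000; accumulation ratio R = 1/(1−f) ≈ 1.33333.
Loading dose to hit Cmax,ss on first dose: D_load = D_maint·R ≈ 300 × 1.33333 ≈ 400.00 mg.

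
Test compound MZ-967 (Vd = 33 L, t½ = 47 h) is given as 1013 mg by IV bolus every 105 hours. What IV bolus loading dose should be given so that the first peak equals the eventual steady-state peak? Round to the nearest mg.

f = (1/2)^(105/47) ≈ 0.212562; accumulation ratio R = 1/(1−f) ≈ 1.26994.
Loading dose to hit Cmax,ss on first dose: D_load = D_maint·R ≈ 1013 × 1.26994 ≈ 1286.45 mg.

1286 mg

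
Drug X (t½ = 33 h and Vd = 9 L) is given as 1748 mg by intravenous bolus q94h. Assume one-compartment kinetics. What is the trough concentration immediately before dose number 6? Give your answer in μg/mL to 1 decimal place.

f = (1/2)^(τ/t½) = (1/2)^(94/33) ≈ 0.1388.
C₀ = D/Vd = 1748/9 ≈ 194.222 μg/mL.
Before the 6th dose, 5 doses have been given. Superposition: Cmin = C₀·(f + f² + … + f^5).
≈ 194.222 × (0.1388 + 0.0193 + 0.0027 + 0.0004 + 0.0001) ≈ 194.222 × 0.1613 ≈ 31.328 μg/mL.

31.3 μg/mL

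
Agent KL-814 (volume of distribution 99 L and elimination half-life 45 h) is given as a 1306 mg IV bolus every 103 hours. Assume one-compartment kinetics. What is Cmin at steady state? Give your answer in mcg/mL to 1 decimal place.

3.4 mcg/mL

k = ln2/t½ = ln2/45 ≈ 0.015403 h⁻¹; fraction remaining f = e^(−kτ) = e^(−0.015403×103) ≈ 0.2046.
Accumulation ratio R = 1/(1 − f) ≈ 1/0.7954 ≈ 1.2572.
Each bolus raises the concentration by D/Vd = 1306/99 ≈ 13.192 mcg/mL.
Steady-state peak Cmax,ss = C₀·R ≈ 13.192 × 1.2572 ≈ 16.585 mcg/mL.
Steady-state trough Cmin,ss = Cmax,ss·f ≈ 16.585 × 0.2046 ≈ 3.393 mcg/mL.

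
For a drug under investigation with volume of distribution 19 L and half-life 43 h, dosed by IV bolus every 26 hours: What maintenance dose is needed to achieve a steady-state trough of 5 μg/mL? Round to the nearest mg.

τ/t½ = 26/43 ≈ 0.60465, so f = (1/2)^(26/43) ≈ 0.657630.
Cmin,ss = (D/Vd)·f/(1−f), so D = Cmin,ss·Vd·(1−f)/f.
D = 5 × 19 × (1−f)/f ≈ 5 × 19 × 0.52061 ≈ 49.46 mg.

49 mg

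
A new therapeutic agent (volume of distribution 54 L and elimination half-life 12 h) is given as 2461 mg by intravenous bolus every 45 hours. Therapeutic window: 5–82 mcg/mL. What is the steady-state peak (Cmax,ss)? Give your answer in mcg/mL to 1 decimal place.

49.2 mcg/mL

Over one 45-h interval, 45/12 ≈ 3.75 half-lives elapse, leaving f ≈ 0.0743 of each dose.
At steady state, accumulation factor R = 1/(1 − e^(−kτ)) ≈ 1.0803.
Single-dose peak C₀ = D/Vd = 2461/54 ≈ 45.574 mcg/mL.
Steady-state peak Cmax,ss = C₀·R ≈ 45.574 × 1.0803 ≈ 49.234 mcg/mL.
Peak 49.2 mcg/mL vs MTC 82 mcg/mL: below toxic threshold.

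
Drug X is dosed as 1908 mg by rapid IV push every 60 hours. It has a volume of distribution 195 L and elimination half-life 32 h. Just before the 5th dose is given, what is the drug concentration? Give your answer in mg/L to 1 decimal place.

3.6 mg/L

f = (1/2)^(τ/t½) = (1/2)^(60/32) ≈ 0.2726.
C₀ = D/Vd = 1908/195 ≈ 9.785 mg/L.
Before the 5th dose, 4 doses have been given. Superposition: Cmin = C₀·(f + f² + … + f^4).
≈ 9.785 × (0.2726 + 0.0743 + 0.0203 + 0.0055) ≈ 9.785 × 0.3727 ≈ 3.647 mg/L.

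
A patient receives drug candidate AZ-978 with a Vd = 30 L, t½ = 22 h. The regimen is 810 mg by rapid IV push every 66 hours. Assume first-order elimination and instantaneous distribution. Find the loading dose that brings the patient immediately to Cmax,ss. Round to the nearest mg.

926 mg

f = (1/2)^(66/22) ≈ 0.125000; accumulation ratio R = 1/(1−f) ≈ 1.14286.
Loading dose to hit Cmax,ss on first dose: D_load = D_maint·R ≈ 810 × 1.14286 ≈ 925.72 mg.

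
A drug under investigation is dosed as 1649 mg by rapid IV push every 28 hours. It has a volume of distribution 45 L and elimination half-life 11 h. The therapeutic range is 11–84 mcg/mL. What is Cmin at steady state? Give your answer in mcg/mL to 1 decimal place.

τ/t½ = 28/11 ≈ 2.5455, so fraction remaining f = (1/2)^(28/11) ≈ 0.1713.
At steady state, accumulation factor R = 1/(1 − e^(−kτ)) ≈ 1.2067.
Single-dose peak C₀ = D/Vd = 1649/45 ≈ 36.644 mcg/mL.
Steady-state peak Cmax,ss = C₀·R ≈ 36.644 × 1.2067 ≈ 44.218 mcg/mL.
Steady-state trough Cmin,ss = Cmax,ss·f ≈ 44.218 × 0.1713 ≈ 7.575 mcg/mL.
Trough 7.6 mcg/mL vs MEC 11 mcg/mL: subtherapeutic.

7.6 mcg/mL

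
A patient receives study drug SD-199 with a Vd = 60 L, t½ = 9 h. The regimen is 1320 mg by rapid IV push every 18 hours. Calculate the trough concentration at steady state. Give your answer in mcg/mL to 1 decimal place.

7.3 mcg/mL

τ = 18 h = 2 half-lives, so f = (1/2)^2 = 0.25.
At steady state, R = 1/(1 − 0.25) = 4/3.
Single-dose peak C₀ = D/Vd = 1320/60 = 22 mcg/mL.
Steady-state peak Cmax,ss = C₀·R = 22 × 4/3 ≈ 29.333 mcg/mL.
Steady-state trough Cmin,ss = Cmax,ss·f ≈ 29.333 × 0.25 ≈ 7.333 mcg/mL.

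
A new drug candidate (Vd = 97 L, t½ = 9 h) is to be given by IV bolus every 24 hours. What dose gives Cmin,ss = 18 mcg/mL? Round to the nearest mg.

τ/t½ = 24/9 ≈ 2.6667, so f = (1/2)^(24/9) ≈ 0.157490.
Cmin,ss = (D/Vd)·f/(1−f), so D = Cmin,ss·Vd·(1−f)/f.
D = 18 × 97 × (1−f)/f ≈ 18 × 97 × 5.34961 ≈ 9340.42 mg.

9340 mg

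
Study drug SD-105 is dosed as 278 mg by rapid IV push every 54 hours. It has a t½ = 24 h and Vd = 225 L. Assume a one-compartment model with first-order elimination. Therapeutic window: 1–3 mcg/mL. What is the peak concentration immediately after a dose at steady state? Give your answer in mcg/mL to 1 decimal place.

1.6 mcg/mL

Over one 54-h interval, 54/24 ≈ 2.25 half-lives elapse, leaving f ≈ 0.2102 of each dose.
Accumulation ratio R = 1/(1 − f) ≈ 1/0.7898 ≈ 1.2661.
Each bolus raises the concentration by D/Vd = 278/225 ≈ 1.236 mcg/mL.
Steady-state peak Cmax,ss = C₀·R ≈ 1.236 × 1.2661 ≈ 1.565 mcg/mL.
Peak 1.6 mcg/mL vs MTC 3 mcg/mL: below toxic threshold.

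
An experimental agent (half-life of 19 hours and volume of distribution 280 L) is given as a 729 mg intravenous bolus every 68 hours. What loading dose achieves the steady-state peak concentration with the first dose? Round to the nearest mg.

f = (1/2)^(68/19) ≈ 0.083682; accumulation ratio R = 1/(1−f) ≈ 1.09132.
Loading dose to hit Cmax,ss on first dose: D_load = D_maint·R ≈ 729 × 1.09132 ≈ 795.57 mg.

796 mg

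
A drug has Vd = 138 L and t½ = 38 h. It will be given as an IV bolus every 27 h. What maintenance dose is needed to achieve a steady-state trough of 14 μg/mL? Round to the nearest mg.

τ/t½ = 27/38 ≈ 0.71053, so f = (1/2)^(27/38) ≈ 0.611097.
Cmin,ss = (D/Vd)·f/(1−f), so D = Cmin,ss·Vd·(1−f)/f.
D = 14 × 138 × (1−f)/f ≈ 14 × 138 × 0.63640 ≈ 1229.52 mg.

1230 mg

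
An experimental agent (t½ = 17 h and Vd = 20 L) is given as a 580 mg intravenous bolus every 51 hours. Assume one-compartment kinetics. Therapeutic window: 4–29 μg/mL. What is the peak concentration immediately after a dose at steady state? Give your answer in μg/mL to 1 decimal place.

The dosing interval is 3 half-lives, so f = 2^(−3) = 0.125.
At steady state, R = 1/(1 − 0.125) = 8/7.
Single-dose peak C₀ = D/Vd = 580/20 = 29 μg/mL.
Steady-state peak Cmax,ss = C₀·R = 29 × 8/7 ≈ 33.143 μg/mL.
Peak 33.1 μg/mL vs MTC 29 μg/mL: exceeds toxic threshold.

33.1 μg/mL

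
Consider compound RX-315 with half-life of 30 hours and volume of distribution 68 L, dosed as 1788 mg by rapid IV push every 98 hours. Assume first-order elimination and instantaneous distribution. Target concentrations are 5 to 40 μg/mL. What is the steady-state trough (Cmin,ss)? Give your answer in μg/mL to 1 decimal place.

Over one 98-h interval, 98/30 ≈ 3.2667 half-lives elapse, leaving f ≈ 0.1039 of each dose.
Each bolus raises the concentration by D/Vd = 1788/68 ≈ 26.294 μg/mL.
Steady-state trough Cmin,ss = C₀·f/(1−f) ≈ 26.294 × 0.1039/0.8961 ≈ 3.049 μg/mL.
Trough 3.0 μg/mL vs MEC 5 μg/mL: subtherapeutic.

3.0 μg/mL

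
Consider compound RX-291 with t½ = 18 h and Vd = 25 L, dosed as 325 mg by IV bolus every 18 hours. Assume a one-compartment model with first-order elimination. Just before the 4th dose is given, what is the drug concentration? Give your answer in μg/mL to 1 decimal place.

f = (1/2)^(τ/t½) = (1/2)^(18/18) ≈ 0.5000.
C₀ = D/Vd = 325/25 ≈ 13.000 μg/mL.
Before the 4th dose, 3 doses have been given. Superposition: Cmin = C₀·(f + f² + … + f^3).
≈ 13.000 × (0.5000 + 0.2500 + 0.1250) ≈ 13.000 × 0.8750 ≈ 11.375 μg/mL.

11.4 μg/mL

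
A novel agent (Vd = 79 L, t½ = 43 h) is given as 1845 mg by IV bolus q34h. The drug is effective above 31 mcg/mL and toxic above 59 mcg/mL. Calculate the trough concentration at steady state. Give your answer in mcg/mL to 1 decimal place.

32.0 mcg/mL

k = ln2/t½ = ln2/43 ≈ 0.016120 h⁻¹; fraction remaining f = e^(−kτ) = e^(−0.016120×34) ≈ 0.5781.
Each bolus raises the concentration by D/Vd = 1845/79 ≈ 23.354 mcg/mL.
Steady-state trough Cmin,ss = C₀·f/(1−f) ≈ 23.354 × 0.5781/0.4219 ≈ 32.000 mcg/mL.
Trough 32.0 mcg/mL vs MEC 31 mcg/mL: adequate.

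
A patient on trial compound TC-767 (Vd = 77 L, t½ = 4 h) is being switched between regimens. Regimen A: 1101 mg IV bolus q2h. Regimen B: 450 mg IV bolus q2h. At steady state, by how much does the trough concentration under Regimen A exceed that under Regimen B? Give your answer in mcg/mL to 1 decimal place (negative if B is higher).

20.4 mcg/mL

Regimen A: f = (1/2)^(2/4) ≈ 0.7071; Cmin,ss = (1101/77)·f/(1−f) ≈ 34.519 mcg/mL.
Regimen B: f = (1/2)^(2/4) ≈ 0.7071; Cmin,ss = (450/77)·f/(1−f) ≈ 14.109 mcg/mL.
Difference ≈ 34.519 − 14.109 ≈ 20.410 mcg/mL.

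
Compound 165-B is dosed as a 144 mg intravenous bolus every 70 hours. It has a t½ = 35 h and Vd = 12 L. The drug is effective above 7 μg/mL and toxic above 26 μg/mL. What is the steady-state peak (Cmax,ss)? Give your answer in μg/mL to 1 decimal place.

16.0 μg/mL

The dosing interval is 2 half-lives, so f = 2^(−2) = 0.25.
At steady state, R = 1/(1 − 0.25) = 4/3.
Single-dose peak C₀ = D/Vd = 144/12 = 12 μg/mL.
Steady-state peak Cmax,ss = C₀·R = 12 × 4/3 ≈ 16.000 μg/mL.
Peak 16.0 μg/mL vs MTC 26 μg/mL: below toxic threshold.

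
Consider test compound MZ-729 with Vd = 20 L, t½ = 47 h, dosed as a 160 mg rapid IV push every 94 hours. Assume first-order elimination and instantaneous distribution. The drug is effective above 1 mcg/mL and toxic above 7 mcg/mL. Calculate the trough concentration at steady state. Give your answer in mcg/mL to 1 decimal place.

2.7 mcg/mL

The dosing interval is 2 half-lives, so f = 2^(−2) = 0.25.
At steady state, R = 1/(1 − 0.25) = 4/3.
Single-dose peak C₀ = D/Vd = 160/20 = 8 mcg/mL.
Steady-state peak Cmax,ss = C₀·R = 8 × 4/3 ≈ 10.667 mcg/mL.
Steady-state trough Cmin,ss = Cmax,ss·f ≈ 10.667 × 0.25 ≈ 2.667 mcg/mL.
Trough 2.7 mcg/mL vs MEC 1 mcg/mL: adequate.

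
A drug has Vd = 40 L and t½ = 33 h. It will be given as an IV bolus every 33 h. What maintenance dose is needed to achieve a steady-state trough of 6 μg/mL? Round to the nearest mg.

τ/t½ = 33/33 ≈ 1, so f = (1/2)^(33/33) ≈ 0.500000.
Cmin,ss = (D/Vd)·f/(1−f), so D = Cmin,ss·Vd·(1−f)/f.
D = 6 × 40 × (1−f)/f ≈ 6 × 40 × 1.00000 ≈ 240.00 mg.

240 mg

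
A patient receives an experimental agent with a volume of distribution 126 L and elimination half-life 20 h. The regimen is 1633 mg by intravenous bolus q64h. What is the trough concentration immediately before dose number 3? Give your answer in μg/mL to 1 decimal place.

f = (1/2)^(τ/t½) = (1/2)^(64/20) ≈ 0.1088.
C₀ = D/Vd = 1633/126 ≈ 12.960 μg/mL.
Before the 3rd dose, 2 doses have been given. Superposition: Cmin = C₀·(f + f²).
≈ 12.960 × (0.1088 + 0.0118) ≈ 12.960 × 0.1206 ≈ 1.563 μg/mL.

1.6 μg/mL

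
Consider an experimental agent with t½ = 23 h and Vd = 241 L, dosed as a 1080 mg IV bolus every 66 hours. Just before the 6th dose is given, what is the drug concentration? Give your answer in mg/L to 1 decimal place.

f = (1/2)^(τ/t½) = (1/2)^(66/23) ≈ 0.1368.
C₀ = D/Vd = 1080/241 ≈ 4.481 mg/L.
Before the 6th dose, 5 doses have been given. Superposition: Cmin = C₀·(f + f² + … + f^5).
≈ 4.481 × (0.1368 + 0.0187 + 0.0026 + 0.0004 + 0.0000) ≈ 4.481 × 0.1585 ≈ 0.710 mg/L.

0.7 mg/L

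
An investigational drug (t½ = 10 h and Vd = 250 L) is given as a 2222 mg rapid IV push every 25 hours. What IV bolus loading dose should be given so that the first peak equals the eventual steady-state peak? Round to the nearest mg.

2699 mg

f = (1/2)^(25/10) ≈ 0.176777; accumulation ratio R = 1/(1−f) ≈ 1.21474.
Loading dose to hit Cmax,ss on first dose: D_load = D_maint·R ≈ 2222 × 1.21474 ≈ 2699.15 mg.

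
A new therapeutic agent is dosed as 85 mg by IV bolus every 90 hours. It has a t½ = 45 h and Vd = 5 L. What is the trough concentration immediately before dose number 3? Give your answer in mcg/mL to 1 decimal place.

f = (1/2)^(τ/t½) = (1/2)^(90/45) ≈ 0.2500.
C₀ = D/Vd = 85/5 ≈ 17.000 mcg/mL.
Before the 3rd dose, 2 doses have been given. Superposition: Cmin = C₀·(f + f²).
≈ 17.000 × (0.2500 + 0.0625) ≈ 17.000 × 0.3125 ≈ 5.312 mcg/mL.

5.3 mcg/mL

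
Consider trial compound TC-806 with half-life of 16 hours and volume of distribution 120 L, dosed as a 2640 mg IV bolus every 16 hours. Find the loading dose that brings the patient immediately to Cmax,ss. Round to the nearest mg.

5280 mg

f = (1/2)^(16/16) ≈ 0.500000; accumulation ratio R = 1/(1−f) ≈ 2.00000.
Loading dose to hit Cmax,ss on first dose: D_load = D_maint·R ≈ 2640 × 2.00000 ≈ 5280.00 mg.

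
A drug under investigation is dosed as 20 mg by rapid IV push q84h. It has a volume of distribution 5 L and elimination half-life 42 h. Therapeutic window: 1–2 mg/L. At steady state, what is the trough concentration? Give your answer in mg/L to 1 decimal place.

τ = 84 h = 2 half-lives, so f = (1/2)^2 = 0.25.
At steady state, R = 1/(1 − 0.25) = 4/3.
Single-dose peak C₀ = D/Vd = 20/5 = 4 mg/L.
Steady-state peak Cmax,ss = C₀·R = 4 × 4/3 ≈ 5.333 mg/L.
Steady-state trough Cmin,ss = Cmax,ss·f ≈ 5.333 × 0.25 ≈ 1.333 mg/L.
Trough 1.3 mg/L vs MEC 1 mg/L: adequate.

1.3 mg/L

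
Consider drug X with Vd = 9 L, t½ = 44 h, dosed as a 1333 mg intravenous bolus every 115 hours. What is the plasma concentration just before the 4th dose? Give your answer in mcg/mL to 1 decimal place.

f = (1/2)^(τ/t½) = (1/2)^(115/44) ≈ 0.1634.
C₀ = D/Vd = 1333/9 ≈ 148.111 mcg/mL.
Before the 4th dose, 3 doses have been given. Superposition: Cmin = C₀·(f + f² + … + f^3).
≈ 148.111 × (0.1634 + 0.0267 + 0.0044) ≈ 148.111 × 0.1945 ≈ 28.808 mcg/mL.

28.8 mcg/mL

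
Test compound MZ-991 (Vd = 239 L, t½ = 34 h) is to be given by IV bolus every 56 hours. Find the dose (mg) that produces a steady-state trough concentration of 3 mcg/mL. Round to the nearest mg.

τ/t½ = 56/34 ≈ 1.6471, so f = (1/2)^(56/34) ≈ 0.319290.
Cmin,ss = (D/Vd)·f/(1−f), so D = Cmin,ss·Vd·(1−f)/f.
D = 3 × 239 × (1−f)/f ≈ 3 × 239 × 2.13195 ≈ 1528.61 mg.

1529 mg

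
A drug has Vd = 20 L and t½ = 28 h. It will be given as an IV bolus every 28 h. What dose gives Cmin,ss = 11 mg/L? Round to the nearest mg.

220 mg

τ/t½ = 28/28 ≈ 1, so f = (1/2)^(28/28) ≈ 0.500000.
Cmin,ss = (D/Vd)·f/(1−f), so D = Cmin,ss·Vd·(1−f)/f.
D = 11 × 20 × (1−f)/f ≈ 11 × 20 × 1.00000 ≈ 220.00 mg.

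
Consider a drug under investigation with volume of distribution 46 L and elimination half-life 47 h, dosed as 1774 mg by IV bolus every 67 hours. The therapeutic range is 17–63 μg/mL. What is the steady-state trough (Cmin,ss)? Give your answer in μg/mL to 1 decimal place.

Over one 67-h interval, 67/47 ≈ 1.4255 half-lives elapse, leaving f ≈ 0.3723 of each dose.
At steady state, accumulation factor R = 1/(1 − e^(−kτ)) ≈ 1.5931.
Each bolus raises the concentration by D/Vd = 1774/46 ≈ 38.565 μg/mL.
Cmax,ss = C₀/(1 − f) ≈ 38.565/0.6277 ≈ 61.439 μg/mL.
One interval later, Cmin,ss = Cmax,ss·e^(−kτ) ≈ 61.439 × 0.3723 ≈ 22.874 μg/mL.
Trough 22.9 μg/mL vs MEC 17 μg/mL: adequate.

22.9 μg/mL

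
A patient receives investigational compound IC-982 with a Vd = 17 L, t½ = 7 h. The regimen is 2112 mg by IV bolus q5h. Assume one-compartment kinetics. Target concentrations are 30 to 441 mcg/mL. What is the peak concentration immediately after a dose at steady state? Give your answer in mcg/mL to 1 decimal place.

318.1 mcg/mL

k = ln2/t½ = ln2/7 ≈ 0.099021 h⁻¹; fraction remaining f = e^(−kτ) = e^(−0.099021×5) ≈ 0.6095.
Accumulation ratio R = 1/(1 − f) ≈ 1/0.3905 ≈ 2.5608.
Single-dose peak C₀ = D/Vd = 2112/17 ≈ 124.235 mcg/mL.
Steady-state peak Cmax,ss = C₀·R ≈ 124.235 × 2.5608 ≈ 318.141 mcg/mL.
Peak 318.1 mcg/mL vs MTC 441 mcg/mL: below toxic threshold.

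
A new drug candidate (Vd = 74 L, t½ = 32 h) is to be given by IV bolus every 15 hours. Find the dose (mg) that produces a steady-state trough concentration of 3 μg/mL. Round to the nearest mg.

85 mg

τ/t½ = 15/32 ≈ 0.46875, so f = (1/2)^(15/32) ≈ 0.722590.
Cmin,ss = (D/Vd)·f/(1−f), so D = Cmin,ss·Vd·(1−f)/f.
D = 3 × 74 × (1−f)/f ≈ 3 × 74 × 0.38391 ≈ 85.23 mg.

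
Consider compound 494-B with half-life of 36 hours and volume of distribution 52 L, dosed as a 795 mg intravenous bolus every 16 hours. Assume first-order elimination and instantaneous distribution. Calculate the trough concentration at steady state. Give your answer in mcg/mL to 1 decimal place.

τ/t½ = 16/36 ≈ 0.44444, so fraction remaining f = (1/2)^(16/36) ≈ 0.7349.
Accumulation ratio R = 1/(1 − f) ≈ 1/0.2651 ≈ 3.7722.
Each bolus raises the concentration by D/Vd = 795/52 ≈ 15.288 mcg/mL.
Cmax,ss = C₀/(1 − f) ≈ 15.288/0.2651 ≈ 57.669 mcg/mL.
Steady-state trough Cmin,ss = Cmax,ss·f ≈ 57.669 × 0.7349 ≈ 42.381 mcg/mL.

42.4 mcg/mL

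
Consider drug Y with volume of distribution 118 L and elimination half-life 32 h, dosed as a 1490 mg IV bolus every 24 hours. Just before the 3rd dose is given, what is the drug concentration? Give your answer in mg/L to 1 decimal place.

f = (1/2)^(τ/t½) = (1/2)^(24/32) ≈ 0.5946.
C₀ = D/Vd = 1490/118 ≈ 12.627 mg/L.
Before the 3rd dose, 2 doses have been given. Superposition: Cmin = C₀·(f + f²).
≈ 12.627 × (0.5946 + 0.3535) ≈ 12.627 × 0.9481 ≈ 11.972 mg/L.

12.0 mg/L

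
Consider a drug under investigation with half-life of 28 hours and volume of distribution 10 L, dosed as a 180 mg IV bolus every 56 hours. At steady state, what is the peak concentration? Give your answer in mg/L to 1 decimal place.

24.0 mg/L

The dosing interval is 2 half-lives, so f = 2^(−2) = 0.25.
Accumulation ratio R = 1/(1 − f) = 1/0.75 = 4/3.
Single-dose peak C₀ = D/Vd = 180/10 = 18 mg/L.
Steady-state peak Cmax,ss = C₀·R = 18 × 4/3 ≈ 24.000 mg/L.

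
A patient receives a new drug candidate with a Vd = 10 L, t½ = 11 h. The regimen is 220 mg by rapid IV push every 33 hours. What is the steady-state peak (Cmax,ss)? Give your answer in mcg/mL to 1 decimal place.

τ = 33 h = 3 half-lives, so f = (1/2)^3 = 0.125.
At steady state, R = 1/(1 − 0.125) = 8/7.
Single-dose peak C₀ = D/Vd = 220/10 = 22 mcg/mL.
Steady-state peak Cmax,ss = C₀·R = 22 × 8/7 ≈ 25.143 mcg/mL.

25.1 mcg/mL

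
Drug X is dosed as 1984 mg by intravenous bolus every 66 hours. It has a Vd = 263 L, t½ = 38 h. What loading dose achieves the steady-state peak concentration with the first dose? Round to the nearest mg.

f = (1/2)^(66/38) ≈ 0.300026; accumulation ratio R = 1/(1−f) ≈ 1.42862.
Loading dose to hit Cmax,ss on first dose: D_load = D_maint·R ≈ 1984 × 1.42862 ≈ 2834.38 mg.

2834 mg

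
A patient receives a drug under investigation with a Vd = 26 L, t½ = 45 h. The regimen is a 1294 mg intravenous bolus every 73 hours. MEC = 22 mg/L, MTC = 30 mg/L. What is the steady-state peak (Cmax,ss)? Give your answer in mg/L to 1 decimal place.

Over one 73-h interval, 73/45 ≈ 1.6222 half-lives elapse, leaving f ≈ 0.3248 of each dose.
At steady state, accumulation factor R = 1/(1 − e^(−kτ)) ≈ 1.4810.
Each bolus raises the concentration by D/Vd = 1294/26 ≈ 49.769 mg/L.
Cmax,ss = C₀/(1 − f) ≈ 49.769/0.6752 ≈ 73.710 mg/L.
Peak 73.7 mg/L vs MTC 30 mg/L: exceeds toxic threshold.

73.7 mg/L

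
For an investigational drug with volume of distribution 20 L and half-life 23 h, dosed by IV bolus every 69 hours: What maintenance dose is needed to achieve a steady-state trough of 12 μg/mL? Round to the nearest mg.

1680 mg

τ/t½ = 69/23 ≈ 3, so f = (1/2)^(69/23) ≈ 0.125000.
Cmin,ss = (D/Vd)·f/(1−f), so D = Cmin,ss·Vd·(1−f)/f.
D = 12 × 20 × (1−f)/f ≈ 12 × 20 × 7.00000 ≈ 1680.00 mg.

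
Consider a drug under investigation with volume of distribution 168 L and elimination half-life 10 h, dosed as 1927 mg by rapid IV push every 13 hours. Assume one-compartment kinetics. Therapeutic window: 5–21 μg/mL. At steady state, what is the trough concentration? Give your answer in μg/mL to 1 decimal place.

7.8 μg/mL

k = ln2/t½ = ln2/10 ≈ 0.069315 h⁻¹; fraction remaining f = e^(−kτ) = e^(−0.069315×13) ≈ 0.4061.
Accumulation ratio R = 1/(1 − f) ≈ 1/0.5939 ≈ 1.6838.
Single-dose peak C₀ = D/Vd = 1927/168 ≈ 11.470 μg/mL.
Cmax,ss = C₀/(1 − f) ≈ 11.470/0.5939 ≈ 19.313 μg/mL.
One interval later, Cmin,ss = Cmax,ss·e^(−kτ) ≈ 19.313 × 0.4061 ≈ 7.843 μg/mL.
Trough 7.8 μg/mL vs MEC 5 μg/mL: adequate.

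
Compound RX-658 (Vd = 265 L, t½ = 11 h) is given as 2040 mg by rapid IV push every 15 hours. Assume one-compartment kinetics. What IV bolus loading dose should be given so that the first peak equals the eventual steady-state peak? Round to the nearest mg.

f = (1/2)^(15/11) ≈ 0.388602; accumulation ratio R = 1/(1−f) ≈ 1.63560.
Loading dose to hit Cmax,ss on first dose: D_load = D_maint·R ≈ 2040 × 1.63560 ≈ 3336.62 mg.

3337 mg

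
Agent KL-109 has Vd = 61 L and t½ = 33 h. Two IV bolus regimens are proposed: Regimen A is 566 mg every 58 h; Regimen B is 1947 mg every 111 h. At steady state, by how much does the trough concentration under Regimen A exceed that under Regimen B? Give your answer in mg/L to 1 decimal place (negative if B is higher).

Regimen A: f = (1/2)^(58/33) ≈ 0.2957; Cmin,ss = (566/61)·f/(1−f) ≈ 3.896 mg/L.
Regimen B: f = (1/2)^(111/33) ≈ 0.0972; Cmin,ss = (1947/61)·f/(1−f) ≈ 3.436 mg/L.
Difference ≈ 3.896 − 3.436 ≈ 0.460 mg/L.

0.5 mg/L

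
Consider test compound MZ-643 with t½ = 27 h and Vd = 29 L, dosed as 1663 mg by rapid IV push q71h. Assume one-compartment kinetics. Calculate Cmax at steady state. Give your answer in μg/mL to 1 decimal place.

68.4 μg/mL

Over one 71-h interval, 71/27 ≈ 2.6296 half-lives elapse, leaving f ≈ 0.1616 of each dose.
Accumulation ratio R = 1/(1 − f) ≈ 1/0.8384 ≈ 1.1927.
Each bolus raises the concentration by D/Vd = 1663/29 ≈ 57.345 μg/mL.
Steady-state peak Cmax,ss = C₀·R ≈ 57.345 × 1.1927 ≈ 68.395 μg/mL.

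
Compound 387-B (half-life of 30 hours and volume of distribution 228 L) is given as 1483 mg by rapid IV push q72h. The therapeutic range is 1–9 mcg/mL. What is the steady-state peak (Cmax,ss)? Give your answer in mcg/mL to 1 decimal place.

8.0 mcg/mL

Over one 72-h interval, 72/30 ≈ 2.4 half-lives elapse, leaving f ≈ 0.1895 of each dose.
At steady state, accumulation factor R = 1/(1 − e^(−kτ)) ≈ 1.2338.
Each bolus raises the concentration by D/Vd = 1483/228 ≈ 6.504 mcg/mL.
Cmax,ss = C₀/(1 − f) ≈ 6.504/0.8105 ≈ 8.025 mcg/mL.
Peak 8.0 mcg/mL vs MTC 9 mcg/mL: below toxic threshold.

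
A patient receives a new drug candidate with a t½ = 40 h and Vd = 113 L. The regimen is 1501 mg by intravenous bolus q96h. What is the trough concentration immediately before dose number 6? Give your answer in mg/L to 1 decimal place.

f = (1/2)^(τ/t½) = (1/2)^(96/40) ≈ 0.1895.
C₀ = D/Vd = 1501/113 ≈ 13.283 mg/L.
Before the 6th dose, 5 doses have been given. Superposition: Cmin = C₀·(f + f² + … + f^5).
≈ 13.283 × (0.1895 + 0.0359 + 0.0068 + 0.0013 + 0.0002) ≈ 13.283 × 0.2337 ≈ 3.104 mg/L.

3.1 mg/L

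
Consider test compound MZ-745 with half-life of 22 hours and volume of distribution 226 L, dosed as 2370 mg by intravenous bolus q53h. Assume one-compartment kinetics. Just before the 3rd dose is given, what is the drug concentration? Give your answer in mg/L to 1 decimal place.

2.3 mg/L

f = (1/2)^(τ/t½) = (1/2)^(53/22) ≈ 0.1883.
C₀ = D/Vd = 2370/226 ≈ 10.487 mg/L.
Before the 3rd dose, 2 doses have been given. Superposition: Cmin = C₀·(f + f²).
≈ 10.487 × (0.1883 + 0.0355) ≈ 10.487 × 0.2238 ≈ 2.347 mg/L.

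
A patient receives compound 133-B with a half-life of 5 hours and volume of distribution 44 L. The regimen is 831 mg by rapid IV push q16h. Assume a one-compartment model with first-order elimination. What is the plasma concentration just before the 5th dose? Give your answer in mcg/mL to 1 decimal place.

2.3 mcg/mL

f = (1/2)^(τ/t½) = (1/2)^(16/5) ≈ 0.1088.
C₀ = D/Vd = 831/44 ≈ 18.886 mcg/mL.
Before the 5th dose, 4 doses have been given. Superposition: Cmin = C₀·(f + f² + … + f^4).
≈ 18.886 × (0.1088 + 0.0118 + 0.0013 + 0.0001) ≈ 18.886 × 0.1220 ≈ 2.304 mcg/mL.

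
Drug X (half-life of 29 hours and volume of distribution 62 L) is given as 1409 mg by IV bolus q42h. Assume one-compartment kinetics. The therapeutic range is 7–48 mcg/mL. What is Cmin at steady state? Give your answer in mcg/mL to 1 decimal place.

k = ln2/t½ = ln2/29 ≈ 0.023902 h⁻¹; fraction remaining f = e^(−kτ) = e^(−0.023902×42) ≈ 0.3665.
Accumulation ratio R = 1/(1 − f) ≈ 1/0.6335 ≈ 1.5785.
Single-dose peak C₀ = D/Vd = 1409/62 ≈ 22.726 mcg/mL.
Steady-state peak Cmax,ss = C₀·R ≈ 22.726 × 1.5785 ≈ 35.873 mcg/mL.
Steady-state trough Cmin,ss = Cmax,ss·f ≈ 35.873 × 0.3665 ≈ 13.147 mcg/mL.
Trough 13.1 mcg/mL vs MEC 7 mcg/mL: adequate.

13.1 mcg/mL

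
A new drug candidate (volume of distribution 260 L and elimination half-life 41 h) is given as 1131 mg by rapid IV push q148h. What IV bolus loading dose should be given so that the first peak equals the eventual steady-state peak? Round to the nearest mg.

1232 mg

f = (1/2)^(148/41) ≈ 0.081913; accumulation ratio R = 1/(1−f) ≈ 1.08922.
Loading dose to hit Cmax,ss on first dose: D_load = D_maint·R ≈ 1131 × 1.08922 ≈ 1231.91 mg.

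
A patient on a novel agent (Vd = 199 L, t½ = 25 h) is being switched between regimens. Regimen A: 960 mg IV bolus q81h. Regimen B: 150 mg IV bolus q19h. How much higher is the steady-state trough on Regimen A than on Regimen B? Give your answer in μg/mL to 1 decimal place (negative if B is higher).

Regimen A: f = (1/2)^(81/25) ≈ 0.1058; Cmin,ss = (960/199)·f/(1−f) ≈ 0.571 μg/mL.
Regimen B: f = (1/2)^(19/25) ≈ 0.5905; Cmin,ss = (150/199)·f/(1−f) ≈ 1.087 μg/mL.
Difference ≈ 0.571 − 1.087 ≈ -0.516 μg/mL.

-0.5 μg/mL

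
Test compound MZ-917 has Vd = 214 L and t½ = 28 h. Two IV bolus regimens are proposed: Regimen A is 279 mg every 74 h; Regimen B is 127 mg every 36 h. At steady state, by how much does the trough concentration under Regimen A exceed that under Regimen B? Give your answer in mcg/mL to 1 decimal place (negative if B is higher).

Regimen A: f = (1/2)^(74/28) ≈ 0.1601; Cmin,ss = (279/214)·f/(1−f) ≈ 0.249 mcg/mL.
Regimen B: f = (1/2)^(36/28) ≈ 0.4102; Cmin,ss = (127/214)·f/(1−f) ≈ 0.413 mcg/mL.
Difference ≈ 0.249 − 0.413 ≈ -0.164 mcg/mL.

-0.2 mcg/mL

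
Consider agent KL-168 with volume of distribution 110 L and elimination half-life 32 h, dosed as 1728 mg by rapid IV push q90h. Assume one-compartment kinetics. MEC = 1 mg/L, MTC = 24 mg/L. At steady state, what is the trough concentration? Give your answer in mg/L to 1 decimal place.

Over one 90-h interval, 90/32 ≈ 2.8125 half-lives elapse, leaving f ≈ 0.1423 of each dose.
Each bolus raises the concentration by D/Vd = 1728/110 ≈ 15.709 mg/L.
Steady-state trough Cmin,ss = C₀·f/(1−f) ≈ 15.709 × 0.1423/0.8577 ≈ 2.606 mg/L.
Trough 2.6 mg/L vs MEC 1 mg/L: adequate.

2.6 mg/L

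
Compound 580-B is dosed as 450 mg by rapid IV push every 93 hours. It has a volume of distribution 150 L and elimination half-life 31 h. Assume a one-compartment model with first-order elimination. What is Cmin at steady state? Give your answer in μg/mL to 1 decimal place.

0.4 μg/mL

τ = 93 h = 3 half-lives, so f = (1/2)^3 = 0.125.
At steady state, R = 1/(1 − 0.125) = 8/7.
Single-dose peak C₀ = D/Vd = 450/150 = 3 μg/mL.
Steady-state peak Cmax,ss = C₀·R = 3 × 8/7 ≈ 3.429 μg/mL.
Steady-state trough Cmin,ss = Cmax,ss·f ≈ 3.429 × 0.125 ≈ 0.429 μg/mL.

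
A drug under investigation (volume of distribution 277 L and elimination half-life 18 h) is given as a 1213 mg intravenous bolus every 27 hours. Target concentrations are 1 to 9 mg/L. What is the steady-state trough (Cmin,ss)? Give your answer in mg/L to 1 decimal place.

Over one 27-h interval, 27/18 ≈ 1.5 half-lives elapse, leaving f ≈ 0.3536 of each dose.
Accumulation ratio R = 1/(1 − f) ≈ 1/0.6464 ≈ 1.5470.
Single-dose peak C₀ = D/Vd = 1213/277 ≈ 4.379 mg/L.
Cmax,ss = C₀/(1 − f) ≈ 4.379/0.6464 ≈ 6.774 mg/L.
Steady-state trough Cmin,ss = Cmax,ss·f ≈ 6.774 × 0.3536 ≈ 2.395 mg/L.
Trough 2.4 mg/L vs MEC 1 mg/L: adequate.

2.4 mg/L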